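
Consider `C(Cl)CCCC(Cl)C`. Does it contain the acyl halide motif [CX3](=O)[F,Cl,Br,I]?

No

The pattern [CX3](=O)[F,Cl,Br,I] describes a carbonyl carbon bonded to a halogen — an acyl halide.
The closest candidate here is a chloro substituent, but the Cl is not on a carbonyl carbon. No other fragment satisfies the full query, so there is no match.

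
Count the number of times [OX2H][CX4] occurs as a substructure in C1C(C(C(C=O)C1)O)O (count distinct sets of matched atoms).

[OX2H][CX4] is the SMARTS for an aliphatic alcohol: a hydroxyl oxygen bound to an sp3 (X4) carbon.
The molecule carries 2 separate instances of a hydroxyl group (-OH) meeting every constraint; each maps to a distinct set of atoms, giving 2 matches.

2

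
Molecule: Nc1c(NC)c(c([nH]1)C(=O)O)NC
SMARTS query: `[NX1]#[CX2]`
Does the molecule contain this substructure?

No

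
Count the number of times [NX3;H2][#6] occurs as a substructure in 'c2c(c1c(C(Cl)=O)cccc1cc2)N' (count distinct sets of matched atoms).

[NX3;H2][#6] is the SMARTS for a primary amine: a trivalent nitrogen with two H attached to carbon.
Exactly one fragment in the molecule meets all constraints, giving 1 match.

1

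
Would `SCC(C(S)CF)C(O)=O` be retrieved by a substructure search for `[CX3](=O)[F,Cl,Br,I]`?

No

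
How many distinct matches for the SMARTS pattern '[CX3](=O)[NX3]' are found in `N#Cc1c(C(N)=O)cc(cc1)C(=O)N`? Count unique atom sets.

[CX3](=O)[NX3] is the SMARTS for an amide: a carbonyl carbon bonded to a trivalent nitrogen.
The molecule carries 2 separate instances of a primary amide (-C(=O)NH2) meeting every constraint; each maps to a distinct set of atoms, giving 2 matches.

2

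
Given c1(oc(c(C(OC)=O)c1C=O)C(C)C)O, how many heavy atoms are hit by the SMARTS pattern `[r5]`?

5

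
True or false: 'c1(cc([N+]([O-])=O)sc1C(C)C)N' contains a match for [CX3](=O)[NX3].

The pattern [CX3](=O)[NX3] describes a carbonyl carbon bonded to a trivalent nitrogen — an amide.
The closest candidate here is a primary amino group (-NH2), but the -NH2 is not attached to a carbonyl carbon. No other fragment satisfies the full query, so there is no match.

False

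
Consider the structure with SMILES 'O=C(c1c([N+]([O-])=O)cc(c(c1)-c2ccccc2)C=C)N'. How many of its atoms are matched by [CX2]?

0

The query [CX2] means: C with X2: aliphatic carbon with exactly 2 total connections.
Check the 20 heavy atoms by environment: 12× c (aromatic, X3) → no; 1× N (charge +1, X3) → no; 1× O (charge -1, X1) → no; 2× O (X1) → no; 3× C (X3) → no; 1× N (X3) → no.
No environment satisfies the query, so 0 matching atoms.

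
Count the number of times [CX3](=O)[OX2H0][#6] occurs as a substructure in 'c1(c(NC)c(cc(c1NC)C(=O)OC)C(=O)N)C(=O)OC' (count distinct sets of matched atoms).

2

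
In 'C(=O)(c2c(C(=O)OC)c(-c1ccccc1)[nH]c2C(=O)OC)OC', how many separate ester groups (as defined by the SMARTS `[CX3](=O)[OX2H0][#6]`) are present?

[CX3](=O)[OX2H0][#6] is the SMARTS for an ester: a carbonyl carbon bonded to an oxygen that is itself bonded to carbon (no H on that O).
The molecule carries 3 separate instances of a methyl-ester group (-C(=O)OCH3) meeting every constraint; each maps to a distinct set of atoms, giving 3 matches.

3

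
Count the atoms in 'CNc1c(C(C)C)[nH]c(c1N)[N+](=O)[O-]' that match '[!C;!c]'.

Check the 14 heavy atoms by environment: 1× n (aromatic) → match; 4× c (aromatic) → no; 2× N → match; 4× C → no; 1× N (charge +1) → match; 1× O (charge -1) → match; 1× O → match.
Summing the matching environments: 1 + 2 + 1 + 1 + 1 = 6 matching atoms.

6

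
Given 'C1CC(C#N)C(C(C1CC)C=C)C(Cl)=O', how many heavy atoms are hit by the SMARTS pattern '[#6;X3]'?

Check the 15 heavy atoms by environment: 8× C (X4) → no; 1× C (X2) → no; 1× N (X1) → no; 3× C (X3) → match; 1× O (X1) → no; 1× Cl (X1) → no.
That gives 3 matching atoms.

3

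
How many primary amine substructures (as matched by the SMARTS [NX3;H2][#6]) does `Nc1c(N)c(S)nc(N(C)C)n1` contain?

2

[NX3;H2][#6] is the SMARTS for a primary amine: a trivalent nitrogen with two H attached to carbon.
The molecule carries 2 separate instances of a primary amino group (-NH2) meeting every constraint; each maps to a distinct set of atoms, giving 2 matches.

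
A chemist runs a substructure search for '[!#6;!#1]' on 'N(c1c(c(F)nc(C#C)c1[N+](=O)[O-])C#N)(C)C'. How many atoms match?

7

The query [!#6;!#1] means: not carbon and not hydrogen — any heteroatom.
Check the 17 heavy atoms by environment: 1× n (aromatic) → match; 5× c (aromatic) → no; 5× C → no; 2× N → match; 1× N (charge +1) → match; 1× O (charge -1) → match; 1× O → match; 1× F → match.
Summing the matching environments: 1 + 2 + 1 + 1 + 1 + 1 = 7 matching atoms.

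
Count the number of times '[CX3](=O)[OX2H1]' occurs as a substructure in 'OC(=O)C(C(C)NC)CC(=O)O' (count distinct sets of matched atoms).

2

[CX3](=O)[OX2H1] is the SMARTS for a carboxylic acid: an sp2 carbon double-bonded to O and single-bonded to an -OH oxygen.
The molecule carries 2 separate instances of a carboxylic acid group (-C(=O)OH) meeting every constraint; each maps to a distinct set of atoms, giving 2 matches.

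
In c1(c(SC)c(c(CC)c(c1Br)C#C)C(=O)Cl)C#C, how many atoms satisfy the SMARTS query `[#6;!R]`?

8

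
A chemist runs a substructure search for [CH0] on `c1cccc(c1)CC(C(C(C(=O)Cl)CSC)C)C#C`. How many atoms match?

The query [CH0] means: aliphatic carbon with no attached hydrogen.
Check the 19 heavy atoms by environment: 2× C (H2) → no; 4× C (H1) → no; 2× C (H0) → match; 1× O (H0) → no; 1× Cl (H0) → no; 2× C (H3) → no; 1× c (aromatic, H0) → no; 5× c (aromatic, H1) → no; 1× S (H0) → no.
That gives 2 matching atoms.

2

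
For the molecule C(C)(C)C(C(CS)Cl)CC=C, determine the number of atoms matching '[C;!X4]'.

Check the 11 heavy atoms by environment: 7× C (X4) → no; 1× S (X2) → no; 1× Cl (X1) → no; 2× C (X3) → match.
That gives 2 matching atoms.

2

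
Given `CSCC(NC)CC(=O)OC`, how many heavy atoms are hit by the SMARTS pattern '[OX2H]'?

The query [OX2H] means: aliphatic oxygen with two connections, one of which is H — an -OH oxygen.
Check the 11 heavy atoms by environment: 2× C (H2, X4) → no; 1× C (H1, X4) → no; 1× C (H0, X3) → no; 1× O (H0, X1) → no; 1× O (H0, X2) → no; 3× C (H3, X4) → no; 1× N (H1, X3) → no; 1× S (H0, X2) → no.
No environment satisfies the query, so 0 matching atoms.

0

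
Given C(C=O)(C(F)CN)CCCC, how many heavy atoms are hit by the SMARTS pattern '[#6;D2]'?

5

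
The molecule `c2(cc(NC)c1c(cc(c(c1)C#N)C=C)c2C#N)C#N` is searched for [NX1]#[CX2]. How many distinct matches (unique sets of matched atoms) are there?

[NX1]#[CX2] is the SMARTS for a nitrile: a nitrogen triple-bonded to a two-connected carbon.
The molecule carries 3 separate instances of a nitrile (-C#N) meeting every constraint; each maps to a distinct set of atoms, giving 3 matches.

3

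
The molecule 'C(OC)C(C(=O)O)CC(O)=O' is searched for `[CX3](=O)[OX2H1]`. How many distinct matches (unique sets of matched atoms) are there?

2

[CX3](=O)[OX2H1] is the SMARTS for a carboxylic acid: an sp2 carbon double-bonded to O and single-bonded to an -OH oxygen.
The molecule carries 2 separate instances of a carboxylic acid group (-C(=O)OH) meeting every constraint; each maps to a distinct set of atoms, giving 2 matches.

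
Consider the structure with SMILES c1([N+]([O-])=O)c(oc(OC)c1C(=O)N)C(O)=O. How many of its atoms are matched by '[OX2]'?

2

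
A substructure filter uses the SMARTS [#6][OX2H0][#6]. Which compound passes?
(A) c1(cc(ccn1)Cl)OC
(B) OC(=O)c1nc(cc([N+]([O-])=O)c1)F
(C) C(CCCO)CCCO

A

[#6][OX2H0][#6] describes an aliphatic oxygen bridging two carbons with no H on the oxygen (an ether).
(A) contains a methoxy ether (-OCH3), which satisfies every atom and bond constraint.
(B) has a carboxylic acid group (-C(=O)OH) but the -OH oxygen has H1; the =O is OX1, not OX2.
(C) has a hydroxyl group (-OH) but the oxygen has H1, not H0 bridging two carbons.
So the answer is (A).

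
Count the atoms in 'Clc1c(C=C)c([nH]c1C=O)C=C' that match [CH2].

The query [CH2] means: aliphatic carbon with exactly two hydrogens.
Check the 12 heavy atoms by environment: 1× n (aromatic, H1) → no; 4× c (aromatic, H0) → no; 3× C (H1) → no; 2× C (H2) → match; 1× O (H0) → no; 1× Cl (H0) → no.
That gives 2 matching atoms.

2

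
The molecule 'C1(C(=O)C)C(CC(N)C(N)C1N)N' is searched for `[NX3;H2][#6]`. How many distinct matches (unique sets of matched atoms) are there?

4

[NX3;H2][#6] is the SMARTS for a primary amine: a trivalent nitrogen with two H attached to carbon.
The molecule carries 4 separate instances of a primary amino group (-NH2) meeting every constraint; each maps to a distinct set of atoms, giving 4 matches.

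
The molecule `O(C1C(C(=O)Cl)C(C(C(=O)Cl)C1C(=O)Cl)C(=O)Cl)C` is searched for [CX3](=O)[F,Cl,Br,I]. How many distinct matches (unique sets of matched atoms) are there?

[CX3](=O)[F,Cl,Br,I] is the SMARTS for an acyl halide: a carbonyl carbon bonded to a halogen.
The molecule carries 4 separate instances of an acyl chloride (-C(=O)Cl) meeting every constraint; each maps to a distinct set of atoms, giving 4 matches.

4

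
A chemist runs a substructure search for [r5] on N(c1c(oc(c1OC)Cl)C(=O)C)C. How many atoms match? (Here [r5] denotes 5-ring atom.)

Check the 13 heavy atoms by environment: 1× o (aromatic, in 5-ring) → match; 4× c (aromatic, in 5-ring) → match; 1× N (acyclic) → no; 4× C (acyclic) → no; 1× Cl (acyclic) → no; 2× O (acyclic) → no.
Summing the matching environments: 1 + 4 = 5 matching atoms.

5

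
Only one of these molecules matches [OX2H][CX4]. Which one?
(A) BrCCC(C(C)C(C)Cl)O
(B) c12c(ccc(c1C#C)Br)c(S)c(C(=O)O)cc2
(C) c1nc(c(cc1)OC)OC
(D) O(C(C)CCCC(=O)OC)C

[OX2H][CX4] describes a hydroxyl oxygen bound to an sp3 (X4) carbon (an aliphatic alcohol).
(A) contains a hydroxyl group (-OH), which satisfies every atom and bond constraint.
(B) has a carboxylic acid group (-C(=O)OH) but the -OH is on a CX3 carbonyl carbon, not a CX4 carbon.
(C) has a methoxy ether (-OCH3) but the oxygen has H0 (ether), not H1.
(D) has a methoxy ether (-OCH3) but the oxygen has H0 (ether), not H1.
So the answer is (A).

A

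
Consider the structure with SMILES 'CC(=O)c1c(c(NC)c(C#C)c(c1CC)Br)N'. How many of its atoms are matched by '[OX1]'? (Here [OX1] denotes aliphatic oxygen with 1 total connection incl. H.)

The query [OX1] means: aliphatic oxygen with one total connection — typically a carbonyl =O or an oxide.
Check the 17 heavy atoms by environment: 6× c (aromatic, X3) → no; 4× C (X4) → no; 1× Br (X1) → no; 2× N (X3) → no; 2× C (X2) → no; 1× C (X3) → no; 1× O (X1) → match.
That gives 1 matching atom.

1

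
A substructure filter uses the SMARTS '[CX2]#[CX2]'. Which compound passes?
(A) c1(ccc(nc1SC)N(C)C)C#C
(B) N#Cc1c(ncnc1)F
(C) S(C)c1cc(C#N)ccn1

[CX2]#[CX2] describes a carbon-carbon triple bond (an alkyne).
(A) contains an ethynyl group (-C#CH), which satisfies every atom and bond constraint.
(B) has a nitrile (-C#N) but the triple bond is C#N, not C#C.
(C) has a nitrile (-C#N) but the triple bond is C#N, not C#C.
So the answer is (A).

A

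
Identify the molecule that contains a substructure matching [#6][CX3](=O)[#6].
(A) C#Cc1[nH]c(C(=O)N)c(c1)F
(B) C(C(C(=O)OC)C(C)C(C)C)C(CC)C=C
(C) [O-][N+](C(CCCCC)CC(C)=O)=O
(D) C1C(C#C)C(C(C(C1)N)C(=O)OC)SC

C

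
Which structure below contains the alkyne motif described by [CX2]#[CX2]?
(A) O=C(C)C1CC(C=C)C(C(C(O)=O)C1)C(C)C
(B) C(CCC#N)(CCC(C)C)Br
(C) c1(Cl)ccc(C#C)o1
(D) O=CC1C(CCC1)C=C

[CX2]#[CX2] describes a carbon-carbon triple bond (an alkyne).
(A) has a vinyl group (-CH=CH2) but the C=C is a double bond; both carbons are CX3, not CX2.
(B) has a nitrile (-C#N) but the triple bond is C#N, not C#C.
(C) contains an ethynyl group (-C#CH), which satisfies every atom and bond constraint.
(D) has a vinyl group (-CH=CH2) but the C=C is a double bond; both carbons are CX3, not CX2.
So the answer is (C).

C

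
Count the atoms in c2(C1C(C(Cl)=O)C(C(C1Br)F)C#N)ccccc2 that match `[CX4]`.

The query [CX4] means: C with X4: aliphatic carbon with exactly 4 total connections (bonds + H).
Check the 18 heavy atoms by environment: 5× C (X4) → match; 1× F (X1) → no; 1× Br (X1) → no; 6× c (aromatic, X3) → no; 1× C (X2) → no; 1× N (X1) → no; 1× C (X3) → no; 1× O (X1) → no; 1× Cl (X1) → no.
That gives 5 matching atoms.

5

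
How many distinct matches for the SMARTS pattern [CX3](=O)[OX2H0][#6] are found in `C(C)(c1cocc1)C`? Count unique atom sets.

0

[CX3](=O)[OX2H0][#6] is the SMARTS for an ester: a carbonyl carbon bonded to an oxygen that is itself bonded to carbon (no H on that O).
No fragment in the molecule satisfies every constraint, giving 0 matches.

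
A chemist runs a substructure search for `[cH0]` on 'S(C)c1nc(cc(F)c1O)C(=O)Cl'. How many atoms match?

4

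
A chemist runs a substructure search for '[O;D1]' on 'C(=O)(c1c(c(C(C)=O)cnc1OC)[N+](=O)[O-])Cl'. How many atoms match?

The query [O;D1] means: aliphatic oxygen bonded to exactly one heavy atom.
Check the 17 heavy atoms by environment: 1× n (aromatic, D2) → no; 4× c (aromatic, D3) → no; 1× c (aromatic, D2) → no; 2× C (D3) → no; 3× O (D1) → match; 2× C (D1) → no; 1× Cl (D1) → no; 1× N (charge +1, D3) → no; 1× O (charge -1, D1) → match; 1× O (D2) → no.
Summing the matching environments: 3 + 1 = 4 matching atoms.

4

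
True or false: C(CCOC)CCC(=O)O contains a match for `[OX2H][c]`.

False

The pattern [OX2H][c] describes a hydroxyl oxygen attached to an aromatic carbon — a phenol.
The closest candidate here is a methoxy ether (-OCH3), but the oxygen has H0, not H1. No other fragment satisfies the full query, so there is no match.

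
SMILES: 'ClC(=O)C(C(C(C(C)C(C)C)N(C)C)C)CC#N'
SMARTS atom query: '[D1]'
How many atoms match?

9

The query [D1] means: atom with exactly one heavy-atom neighbour (degree 1).
Check the 18 heavy atoms by environment: 2× C (D2) → no; 6× C (D3) → no; 6× C (D1) → match; 1× N (D1) → match; 1× O (D1) → match; 1× Cl (D1) → match; 1× N (D3) → no.
Summing the matching environments: 6 + 1 + 1 + 1 = 9 matching atoms.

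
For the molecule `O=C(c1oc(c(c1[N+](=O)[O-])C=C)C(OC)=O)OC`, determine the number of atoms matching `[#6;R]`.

4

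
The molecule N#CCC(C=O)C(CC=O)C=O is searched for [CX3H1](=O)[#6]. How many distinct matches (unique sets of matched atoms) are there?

3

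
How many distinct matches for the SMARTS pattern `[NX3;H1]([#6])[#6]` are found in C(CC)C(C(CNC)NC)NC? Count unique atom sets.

3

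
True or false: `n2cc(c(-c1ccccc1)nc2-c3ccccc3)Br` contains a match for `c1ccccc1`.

True

The pattern c1ccccc1 describes six aromatic carbons in a ring — a benzene ring.
The molecule carries a phenyl ring, whose atoms satisfy every constraint of the query, so the pattern matches.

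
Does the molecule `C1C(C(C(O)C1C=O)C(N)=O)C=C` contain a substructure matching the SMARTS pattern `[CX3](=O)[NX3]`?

Yes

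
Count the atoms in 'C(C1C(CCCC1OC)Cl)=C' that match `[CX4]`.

7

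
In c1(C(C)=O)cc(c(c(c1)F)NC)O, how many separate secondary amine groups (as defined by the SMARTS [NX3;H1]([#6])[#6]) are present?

1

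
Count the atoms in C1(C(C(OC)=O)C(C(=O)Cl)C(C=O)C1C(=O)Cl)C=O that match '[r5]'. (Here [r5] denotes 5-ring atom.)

Check the 19 heavy atoms by environment: 5× C (in 5-ring) → match; 6× C (acyclic) → no; 6× O (acyclic) → no; 2× Cl (acyclic) → no.
That gives 5 matching atoms.

5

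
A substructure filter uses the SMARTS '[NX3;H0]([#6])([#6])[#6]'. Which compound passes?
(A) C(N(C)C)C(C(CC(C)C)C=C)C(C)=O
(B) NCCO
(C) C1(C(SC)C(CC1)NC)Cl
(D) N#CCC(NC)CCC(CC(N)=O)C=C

A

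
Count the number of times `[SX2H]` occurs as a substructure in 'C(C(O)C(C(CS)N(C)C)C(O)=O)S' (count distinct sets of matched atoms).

[SX2H] is the SMARTS for a thiol: an aliphatic sulfur with two connections, one being H.
The molecule carries 2 separate instances of a thiol (-SH) meeting every constraint; each maps to a distinct set of atoms, giving 2 matches.

2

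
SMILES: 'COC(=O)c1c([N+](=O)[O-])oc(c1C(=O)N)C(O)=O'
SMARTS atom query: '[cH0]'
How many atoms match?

4

The query [cH0] means: aromatic carbon with no attached hydrogen (substituted or ring-fusion).
Check the 18 heavy atoms by environment: 1× o (aromatic, H0) → no; 4× c (aromatic, H0) → match; 3× C (H0) → no; 5× O (H0) → no; 1× N (H2) → no; 1× C (H3) → no; 1× O (H1) → no; 1× N (charge +1, H0) → no; 1× O (charge -1, H0) → no.
That gives 4 matching atoms.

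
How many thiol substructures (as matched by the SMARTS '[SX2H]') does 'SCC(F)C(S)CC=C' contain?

2

[SX2H] is the SMARTS for a thiol: an aliphatic sulfur with two connections, one being H.
The molecule carries 2 separate instances of a thiol (-SH) meeting every constraint; each maps to a distinct set of atoms, giving 2 matches.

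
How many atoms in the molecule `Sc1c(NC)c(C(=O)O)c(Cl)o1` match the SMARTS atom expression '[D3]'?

5

Check the 12 heavy atoms by environment: 1× o (aromatic, D2) → no; 4× c (aromatic, D3) → match; 1× S (D1) → no; 1× Cl (D1) → no; 1× C (D3) → match; 2× O (D1) → no; 1× N (D2) → no; 1× C (D1) → no.
Summing the matching environments: 4 + 1 = 5 matching atoms.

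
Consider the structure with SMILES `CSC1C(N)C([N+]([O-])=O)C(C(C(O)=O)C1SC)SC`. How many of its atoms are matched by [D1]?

8

The query [D1] means: atom with exactly one heavy-atom neighbour (degree 1).
Check the 19 heavy atoms by environment: 7× C (D3) → no; 3× S (D2) → no; 3× C (D1) → match; 3× O (D1) → match; 1× N (charge +1, D3) → no; 1× O (charge -1, D1) → match; 1× N (D1) → match.
Summing the matching environments: 3 + 3 + 1 + 1 = 8 matching atoms.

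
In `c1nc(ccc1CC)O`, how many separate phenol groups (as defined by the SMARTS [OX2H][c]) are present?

1

[OX2H][c] is the SMARTS for a phenol: a hydroxyl oxygen attached to an aromatic carbon.
Exactly one fragment in the molecule meets all constraints, giving 1 match.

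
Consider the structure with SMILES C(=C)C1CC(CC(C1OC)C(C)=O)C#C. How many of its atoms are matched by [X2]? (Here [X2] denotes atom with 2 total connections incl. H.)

Check the 15 heavy atoms by environment: 8× C (X4) → no; 1× O (X2) → match; 3× C (X3) → no; 1× O (X1) → no; 2× C (X2) → match.
Summing the matching environments: 1 + 2 = 3 matching atoms.

3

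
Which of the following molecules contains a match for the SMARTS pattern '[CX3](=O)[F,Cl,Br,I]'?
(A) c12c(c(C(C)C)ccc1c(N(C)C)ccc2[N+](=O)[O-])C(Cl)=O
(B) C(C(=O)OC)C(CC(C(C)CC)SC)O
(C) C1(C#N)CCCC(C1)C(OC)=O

[CX3](=O)[F,Cl,Br,I] describes a carbonyl carbon bonded to a halogen (an acyl halide).
(A) contains an acyl chloride (-C(=O)Cl), which satisfies every atom and bond constraint.
(B) has a methyl-ester group (-C(=O)OCH3) but the carbonyl is bonded to -O-C, not to a halogen.
(C) has a methyl-ester group (-C(=O)OCH3) but the carbonyl is bonded to -O-C, not to a halogen.
So the answer is (A).

A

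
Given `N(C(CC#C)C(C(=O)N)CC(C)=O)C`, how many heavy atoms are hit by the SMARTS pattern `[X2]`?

The query [X2] means: any atom with exactly two total connections (bonds + H).
Check the 14 heavy atoms by environment: 6× C (X4) → no; 2× C (X2) → match; 2× C (X3) → no; 2× O (X1) → no; 2× N (X3) → no.
That gives 2 matching atoms.

2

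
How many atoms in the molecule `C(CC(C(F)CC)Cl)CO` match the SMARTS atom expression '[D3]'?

2

The query [D3] means: atom with exactly three heavy-atom neighbours.
Check the 10 heavy atoms by environment: 1× C (D1) → no; 4× C (D2) → no; 2× C (D3) → match; 1× O (D1) → no; 1× Cl (D1) → no; 1× F (D1) → no.
That gives 2 matching atoms.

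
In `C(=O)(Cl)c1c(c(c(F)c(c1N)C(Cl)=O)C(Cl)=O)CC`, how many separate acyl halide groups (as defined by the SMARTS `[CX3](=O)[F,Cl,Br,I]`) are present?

3

[CX3](=O)[F,Cl,Br,I] is the SMARTS for an acyl halide: a carbonyl carbon bonded to a halogen.
The molecule carries 3 separate instances of an acyl chloride (-C(=O)Cl) meeting every constraint; each maps to a distinct set of atoms, giving 3 matches.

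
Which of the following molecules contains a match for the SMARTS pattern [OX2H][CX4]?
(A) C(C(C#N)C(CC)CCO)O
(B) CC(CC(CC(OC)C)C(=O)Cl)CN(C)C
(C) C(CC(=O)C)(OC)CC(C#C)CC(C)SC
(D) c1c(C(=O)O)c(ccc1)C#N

A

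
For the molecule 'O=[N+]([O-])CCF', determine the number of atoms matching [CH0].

Check the 6 heavy atoms by environment: 2× C (H2) → no; 1× N (charge +1, H0) → no; 1× O (charge -1, H0) → no; 1× O (H0) → no; 1× F (H0) → no.
No environment satisfies the query, so 0 matching atoms.

0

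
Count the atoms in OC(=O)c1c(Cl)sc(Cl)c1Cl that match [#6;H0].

5

The query [#6;H0] means: any carbon with no attached hydrogen.
Check the 11 heavy atoms by environment: 1× s (aromatic, H0) → no; 4× c (aromatic, H0) → match; 3× Cl (H0) → no; 1× C (H0) → match; 1× O (H0) → no; 1× O (H1) → no.
Summing the matching environments: 4 + 1 = 5 matching atoms.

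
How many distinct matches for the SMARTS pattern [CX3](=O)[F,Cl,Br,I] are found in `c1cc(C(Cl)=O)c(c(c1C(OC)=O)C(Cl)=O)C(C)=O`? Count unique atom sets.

[CX3](=O)[F,Cl,Br,I] is the SMARTS for an acyl halide: a carbonyl carbon bonded to a halogen.
The molecule carries 2 separate instances of an acyl chloride (-C(=O)Cl) meeting every constraint; each maps to a distinct set of atoms, giving 2 matches.

2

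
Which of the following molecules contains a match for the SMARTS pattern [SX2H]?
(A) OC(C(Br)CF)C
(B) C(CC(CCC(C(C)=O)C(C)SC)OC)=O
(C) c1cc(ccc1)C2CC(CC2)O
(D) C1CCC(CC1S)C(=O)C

[SX2H] describes an aliphatic sulfur with two connections, one being H (a thiol).
(A) has a hydroxyl group (-OH) but it is an -OH, not an -SH.
(B) has a methylthio ether (-SCH3) but the sulfur has H0 (bonded to two carbons), not H1.
(C) has a hydroxyl group (-OH) but it is an -OH, not an -SH.
(D) contains a thiol (-SH), which satisfies every atom and bond constraint.
So the answer is (D).

D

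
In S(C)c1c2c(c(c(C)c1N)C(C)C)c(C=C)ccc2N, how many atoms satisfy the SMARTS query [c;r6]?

The query [c;r6] means: aromatic carbon that belongs to a six-membered ring.
Check the 20 heavy atoms by environment: 10× c (aromatic, in 6-ring) → match; 1× S (acyclic) → no; 7× C (acyclic) → no; 2× N (acyclic) → no.
That gives 10 matching atoms.

10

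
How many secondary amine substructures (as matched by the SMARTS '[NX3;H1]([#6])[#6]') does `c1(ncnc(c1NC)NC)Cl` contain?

2

[NX3;H1]([#6])[#6] is the SMARTS for a secondary amine: a trivalent nitrogen with one H, bonded to two carbons.
The molecule carries 2 separate instances of an N-methylamino group (-NHCH3) meeting every constraint; each maps to a distinct set of atoms, giving 2 matches.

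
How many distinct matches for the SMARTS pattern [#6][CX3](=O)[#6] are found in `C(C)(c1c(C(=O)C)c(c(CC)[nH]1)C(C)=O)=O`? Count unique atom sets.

[#6][CX3](=O)[#6] is the SMARTS for a ketone: a carbonyl carbon (no H) flanked by two carbons.
The molecule carries 3 separate instances of an acetyl/ketone group (-C(=O)CH3) meeting every constraint; each maps to a distinct set of atoms, giving 3 matches.

3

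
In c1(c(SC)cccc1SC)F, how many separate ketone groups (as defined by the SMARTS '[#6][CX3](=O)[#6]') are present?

0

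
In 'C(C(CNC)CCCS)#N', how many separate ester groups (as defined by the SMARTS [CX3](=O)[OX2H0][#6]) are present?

0

[CX3](=O)[OX2H0][#6] is the SMARTS for an ester: a carbonyl carbon bonded to an oxygen that is itself bonded to carbon (no H on that O).
No fragment in the molecule satisfies every constraint, giving 0 matches.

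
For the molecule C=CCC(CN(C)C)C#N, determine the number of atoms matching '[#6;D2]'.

4

The query [#6;D2] means: any carbon bonded to exactly two heavy atoms.
Check the 10 heavy atoms by environment: 4× C (D2) → match; 1× C (D3) → no; 1× N (D3) → no; 3× C (D1) → no; 1× N (D1) → no.
That gives 4 matching atoms.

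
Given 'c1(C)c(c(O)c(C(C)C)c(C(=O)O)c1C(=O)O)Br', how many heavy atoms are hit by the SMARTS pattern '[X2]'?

3

Check the 18 heavy atoms by environment: 6× c (aromatic, X3) → no; 1× Br (X1) → no; 3× O (X2) → match; 4× C (X4) → no; 2× C (X3) → no; 2× O (X1) → no.
That gives 3 matching atoms.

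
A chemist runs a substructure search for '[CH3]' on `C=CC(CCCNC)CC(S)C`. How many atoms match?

Check the 12 heavy atoms by environment: 5× C (H2) → no; 3× C (H1) → no; 2× C (H3) → match; 1× S (H1) → no; 1× N (H1) → no.
That gives 2 matching atoms.

2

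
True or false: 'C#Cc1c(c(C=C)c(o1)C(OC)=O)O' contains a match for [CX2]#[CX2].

The pattern [CX2]#[CX2] describes a carbon-carbon triple bond — an alkyne.
The molecule carries an ethynyl group (-C#CH), whose atoms satisfy every constraint of the query, so the pattern matches.

True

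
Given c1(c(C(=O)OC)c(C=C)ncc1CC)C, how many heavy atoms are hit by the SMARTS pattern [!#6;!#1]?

The query [!#6;!#1] means: not carbon and not hydrogen — any heteroatom.
Check the 15 heavy atoms by environment: 1× n (aromatic) → match; 5× c (aromatic) → no; 7× C → no; 2× O → match.
Summing the matching environments: 1 + 2 = 3 matching atoms.

3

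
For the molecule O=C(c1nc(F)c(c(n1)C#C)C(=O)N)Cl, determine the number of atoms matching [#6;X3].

The query [#6;X3] means: any carbon (aromatic or not) with three total connections.
Check the 15 heavy atoms by environment: 2× n (aromatic, X2) → no; 4× c (aromatic, X3) → match; 2× C (X3) → match; 2× O (X1) → no; 1× Cl (X1) → no; 1× N (X3) → no; 1× F (X1) → no; 2× C (X2) → no.
Summing the matching environments: 4 + 2 = 6 matching atoms.

6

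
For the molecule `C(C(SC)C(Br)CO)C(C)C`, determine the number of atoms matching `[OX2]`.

1

The query [OX2] means: aliphatic oxygen with two total connections — ether, hydroxyl, or ester single-bond O.
Check the 11 heavy atoms by environment: 8× C (X4) → no; 1× O (X2) → match; 1× S (X2) → no; 1× Br (X1) → no.
That gives 1 matching atom.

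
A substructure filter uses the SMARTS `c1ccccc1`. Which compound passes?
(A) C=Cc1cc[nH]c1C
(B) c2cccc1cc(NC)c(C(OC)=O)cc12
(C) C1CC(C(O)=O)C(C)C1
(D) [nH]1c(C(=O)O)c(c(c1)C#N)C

B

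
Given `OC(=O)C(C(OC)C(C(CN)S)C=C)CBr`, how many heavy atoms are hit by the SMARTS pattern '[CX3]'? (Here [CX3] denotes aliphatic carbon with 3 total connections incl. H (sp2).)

The query [CX3] means: C with X3: aliphatic carbon with exactly 3 total connections.
Check the 16 heavy atoms by environment: 7× C (X4) → no; 1× S (X2) → no; 1× N (X3) → no; 3× C (X3) → match; 1× O (X1) → no; 2× O (X2) → no; 1× Br (X1) → no.
That gives 3 matching atoms.

3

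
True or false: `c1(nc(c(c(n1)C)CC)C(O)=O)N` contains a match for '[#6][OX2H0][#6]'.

The pattern [#6][OX2H0][#6] describes an aliphatic oxygen bridging two carbons with no H on the oxygen — an ether.
The closest candidate here is a carboxylic acid group (-C(=O)OH), but the -OH oxygen has H1; the =O is OX1, not OX2. No other fragment satisfies the full query, so there is no match.

False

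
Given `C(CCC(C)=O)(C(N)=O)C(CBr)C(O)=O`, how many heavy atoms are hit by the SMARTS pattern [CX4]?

6

The query [CX4] means: C with X4: aliphatic carbon with exactly 4 total connections (bonds + H).
Check the 15 heavy atoms by environment: 6× C (X4) → match; 1× Br (X1) → no; 3× C (X3) → no; 3× O (X1) → no; 1× N (X3) → no; 1× O (X2) → no.
That gives 6 matching atoms.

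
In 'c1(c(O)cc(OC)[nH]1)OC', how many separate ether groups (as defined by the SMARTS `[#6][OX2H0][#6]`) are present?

[#6][OX2H0][#6] is the SMARTS for an ether: an aliphatic oxygen bridging two carbons with no H on the oxygen.
The molecule carries 2 separate instances of a methoxy ether (-OCH3) meeting every constraint; each maps to a distinct set of atoms, giving 2 matches.

2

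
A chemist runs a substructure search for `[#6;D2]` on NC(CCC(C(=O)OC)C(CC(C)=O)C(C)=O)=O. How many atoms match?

3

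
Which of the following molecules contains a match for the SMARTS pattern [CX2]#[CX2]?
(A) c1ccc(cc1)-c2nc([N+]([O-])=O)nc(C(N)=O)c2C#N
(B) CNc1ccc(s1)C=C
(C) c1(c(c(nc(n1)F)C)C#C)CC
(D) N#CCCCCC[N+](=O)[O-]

[CX2]#[CX2] describes a carbon-carbon triple bond (an alkyne).
(A) has a nitrile (-C#N) but the triple bond is C#N, not C#C.
(B) has a vinyl group (-CH=CH2) but the C=C is a double bond; both carbons are CX3, not CX2.
(C) contains an ethynyl group (-C#CH), which satisfies every atom and bond constraint.
(D) has a nitrile (-C#N) but the triple bond is C#N, not C#C.
So the answer is (C).

C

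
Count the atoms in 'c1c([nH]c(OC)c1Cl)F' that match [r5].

5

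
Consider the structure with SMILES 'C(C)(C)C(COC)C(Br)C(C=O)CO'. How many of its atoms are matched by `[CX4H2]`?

2

The query [CX4H2] means: sp3 carbon (X4) with exactly two hydrogens.
Check the 14 heavy atoms by environment: 2× C (H2, X4) → match; 4× C (H1, X4) → no; 1× C (H1, X3) → no; 1× O (H0, X1) → no; 1× O (H1, X2) → no; 1× O (H0, X2) → no; 3× C (H3, X4) → no; 1× Br (H0, X1) → no.
That gives 2 matching atoms.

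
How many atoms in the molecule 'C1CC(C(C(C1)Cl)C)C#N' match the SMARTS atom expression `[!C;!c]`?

The query [!C;!c] means: neither aliphatic nor aromatic carbon — same as [!#6].
Check the 10 heavy atoms by environment: 8× C → no; 1× Cl → match; 1× N → match.
Summing the matching environments: 1 + 1 = 2 matching atoms.

2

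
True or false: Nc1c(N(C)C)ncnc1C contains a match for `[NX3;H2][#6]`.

True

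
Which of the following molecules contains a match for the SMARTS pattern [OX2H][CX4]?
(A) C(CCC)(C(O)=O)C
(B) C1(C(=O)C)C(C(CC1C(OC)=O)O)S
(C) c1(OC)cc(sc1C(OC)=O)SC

B

[OX2H][CX4] describes a hydroxyl oxygen bound to an sp3 (X4) carbon (an aliphatic alcohol).
(A) has a carboxylic acid group (-C(=O)OH) but the -OH is on a CX3 carbonyl carbon, not a CX4 carbon.
(B) contains a hydroxyl group (-OH), which satisfies every atom and bond constraint.
(C) has a methoxy ether (-OCH3) but the oxygen has H0 (ether), not H1.
So the answer is (B).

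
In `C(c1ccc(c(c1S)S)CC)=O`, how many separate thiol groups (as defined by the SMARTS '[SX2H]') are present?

2

[SX2H] is the SMARTS for a thiol: an aliphatic sulfur with two connections, one being H.
The molecule carries 2 separate instances of a thiol (-SH) meeting every constraint; each maps to a distinct set of atoms, giving 2 matches.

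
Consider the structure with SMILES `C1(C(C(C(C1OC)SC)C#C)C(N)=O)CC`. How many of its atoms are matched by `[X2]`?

4

Check the 16 heavy atoms by environment: 9× C (X4) → no; 1× O (X2) → match; 1× S (X2) → match; 1× C (X3) → no; 1× O (X1) → no; 1× N (X3) → no; 2× C (X2) → match.
Summing the matching environments: 1 + 1 + 2 = 4 matching atoms.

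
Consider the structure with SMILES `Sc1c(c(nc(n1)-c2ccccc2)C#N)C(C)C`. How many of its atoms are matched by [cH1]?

Check the 18 heavy atoms by environment: 2× n (aromatic, H0) → no; 5× c (aromatic, H0) → no; 1× C (H1) → no; 2× C (H3) → no; 1× C (H0) → no; 1× N (H0) → no; 5× c (aromatic, H1) → match; 1× S (H1) → no.
That gives 5 matching atoms.

5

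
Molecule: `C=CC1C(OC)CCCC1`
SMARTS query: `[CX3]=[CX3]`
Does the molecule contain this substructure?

Yes

The pattern [CX3]=[CX3] describes a non-aromatic C=C double bond between two sp2 carbons — an alkene.
The molecule carries a vinyl group (-CH=CH2), whose atoms satisfy every constraint of the query, so the pattern matches.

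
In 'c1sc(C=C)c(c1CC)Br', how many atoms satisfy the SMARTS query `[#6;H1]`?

The query [#6;H1] means: any carbon bearing exactly one hydrogen.
Check the 10 heavy atoms by environment: 1× s (aromatic, H0) → no; 1× c (aromatic, H1) → match; 3× c (aromatic, H0) → no; 2× C (H2) → no; 1× C (H3) → no; 1× Br (H0) → no; 1× C (H1) → match.
Summing the matching environments: 1 + 1 = 2 matching atoms.

2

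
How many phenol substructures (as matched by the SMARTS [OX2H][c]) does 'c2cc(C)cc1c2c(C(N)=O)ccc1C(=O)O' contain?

0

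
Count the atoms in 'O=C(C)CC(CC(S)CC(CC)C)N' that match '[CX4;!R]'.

The query [CX4;!R] means: aliphatic carbon with four total connections, not in a ring.
Check the 14 heavy atoms by environment: 10× C (X4, acyclic) → match; 1× N (X3, acyclic) → no; 1× C (X3, acyclic) → no; 1× O (X1, acyclic) → no; 1× S (X2, acyclic) → no.
That gives 10 matching atoms.

10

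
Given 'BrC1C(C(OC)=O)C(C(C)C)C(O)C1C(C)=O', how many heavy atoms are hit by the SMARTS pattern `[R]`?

The query [R] means: R matches any atom that is part of a ring.
Check the 17 heavy atoms by environment: 5× C (in 5-ring) → match; 4× O (acyclic) → no; 7× C (acyclic) → no; 1× Br (acyclic) → no.
That gives 5 matching atoms.

5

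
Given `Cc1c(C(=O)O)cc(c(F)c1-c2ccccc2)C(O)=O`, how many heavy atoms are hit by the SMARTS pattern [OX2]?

2

Check the 20 heavy atoms by environment: 12× c (aromatic, X3) → no; 1× C (X4) → no; 2× C (X3) → no; 2× O (X1) → no; 2× O (X2) → match; 1× F (X1) → no.
That gives 2 matching atoms.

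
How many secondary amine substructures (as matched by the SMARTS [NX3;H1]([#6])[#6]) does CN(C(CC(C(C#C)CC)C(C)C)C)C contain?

[NX3;H1]([#6])[#6] is the SMARTS for a secondary amine: a trivalent nitrogen with one H, bonded to two carbons.
The molecule has a dimethylamino group (-N(CH3)2), but the nitrogen has H0, not H1; nothing else fits, so there are 0 matches.

0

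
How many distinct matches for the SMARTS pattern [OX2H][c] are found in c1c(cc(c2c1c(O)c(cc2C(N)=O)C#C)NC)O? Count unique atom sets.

2

[OX2H][c] is the SMARTS for a phenol: a hydroxyl oxygen attached to an aromatic carbon.
The molecule carries 2 separate instances of a hydroxyl group (-OH) meeting every constraint; each maps to a distinct set of atoms, giving 2 matches.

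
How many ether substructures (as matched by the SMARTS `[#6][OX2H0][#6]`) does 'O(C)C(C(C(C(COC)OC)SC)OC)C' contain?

4

[#6][OX2H0][#6] is the SMARTS for an ether: an aliphatic oxygen bridging two carbons with no H on the oxygen.
The molecule carries 4 separate instances of a methoxy ether (-OCH3) meeting every constraint; each maps to a distinct set of atoms, giving 4 matches.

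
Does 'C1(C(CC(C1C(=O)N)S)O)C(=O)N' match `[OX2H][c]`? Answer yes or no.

The pattern [OX2H][c] describes a hydroxyl oxygen attached to an aromatic carbon — a phenol.
The closest candidate here is a hydroxyl group (-OH), but the -OH is on an aliphatic carbon, not an aromatic c. No other fragment satisfies the full query, so there is no match.

No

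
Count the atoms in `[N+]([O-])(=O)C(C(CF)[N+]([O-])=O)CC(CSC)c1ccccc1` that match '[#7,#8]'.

6

The query [#7,#8] means: nitrogen or oxygen (comma = OR).
Check the 21 heavy atoms by environment: 7× C → no; 2× N (charge +1) → match; 2× O (charge -1) → match; 2× O → match; 6× c (aromatic) → no; 1× F → no; 1× S → no.
Summing the matching environments: 2 + 2 + 2 = 6 matching atoms.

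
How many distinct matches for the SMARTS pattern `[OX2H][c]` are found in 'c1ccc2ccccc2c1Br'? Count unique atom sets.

0

[OX2H][c] is the SMARTS for a phenol: a hydroxyl oxygen attached to an aromatic carbon.
No fragment in the molecule satisfies every constraint, giving 0 matches.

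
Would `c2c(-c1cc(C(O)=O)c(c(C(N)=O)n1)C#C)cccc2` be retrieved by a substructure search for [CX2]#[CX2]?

Yes

The pattern [CX2]#[CX2] describes a carbon-carbon triple bond — an alkyne.
The molecule carries an ethynyl group (-C#CH), whose atoms satisfy every constraint of the query, so the pattern matches.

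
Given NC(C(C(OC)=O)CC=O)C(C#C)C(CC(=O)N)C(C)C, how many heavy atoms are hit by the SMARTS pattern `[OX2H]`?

0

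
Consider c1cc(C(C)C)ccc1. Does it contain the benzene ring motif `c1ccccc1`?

Yes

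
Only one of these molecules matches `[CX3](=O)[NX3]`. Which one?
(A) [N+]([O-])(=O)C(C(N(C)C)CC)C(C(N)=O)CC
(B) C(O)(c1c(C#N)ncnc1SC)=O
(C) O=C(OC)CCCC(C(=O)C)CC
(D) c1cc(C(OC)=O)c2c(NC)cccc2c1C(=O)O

A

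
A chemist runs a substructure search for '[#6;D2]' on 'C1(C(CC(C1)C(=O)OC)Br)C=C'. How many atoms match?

3

The query [#6;D2] means: any carbon bonded to exactly two heavy atoms.
Check the 12 heavy atoms by environment: 3× C (D2) → match; 4× C (D3) → no; 1× Br (D1) → no; 2× C (D1) → no; 1× O (D1) → no; 1× O (D2) → no.
That gives 3 matching atoms.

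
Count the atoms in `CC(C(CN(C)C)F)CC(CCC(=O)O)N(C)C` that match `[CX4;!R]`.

12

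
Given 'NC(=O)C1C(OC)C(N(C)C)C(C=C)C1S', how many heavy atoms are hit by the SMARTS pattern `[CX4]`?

8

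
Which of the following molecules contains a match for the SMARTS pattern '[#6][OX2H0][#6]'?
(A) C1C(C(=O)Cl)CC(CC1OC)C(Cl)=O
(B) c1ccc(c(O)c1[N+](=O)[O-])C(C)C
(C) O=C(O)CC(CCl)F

A

[#6][OX2H0][#6] describes an aliphatic oxygen bridging two carbons with no H on the oxygen (an ether).
(A) contains a methoxy ether (-OCH3), which satisfies every atom and bond constraint.
(B) has a hydroxyl group (-OH) but the oxygen has H1, not H0 bridging two carbons.
(C) has a carboxylic acid group (-C(=O)OH) but the -OH oxygen has H1; the =O is OX1, not OX2.
So the answer is (A).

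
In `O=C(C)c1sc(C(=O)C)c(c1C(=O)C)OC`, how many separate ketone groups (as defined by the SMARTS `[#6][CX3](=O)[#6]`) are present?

[#6][CX3](=O)[#6] is the SMARTS for a ketone: a carbonyl carbon (no H) flanked by two carbons.
The molecule carries 3 separate instances of an acetyl/ketone group (-C(=O)CH3) meeting every constraint; each maps to a distinct set of atoms, giving 3 matches.

3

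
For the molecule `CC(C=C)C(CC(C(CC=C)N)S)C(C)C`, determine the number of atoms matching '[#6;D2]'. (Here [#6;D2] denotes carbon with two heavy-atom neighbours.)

4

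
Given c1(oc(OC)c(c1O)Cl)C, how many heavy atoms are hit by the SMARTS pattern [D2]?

2

The query [D2] means: atom with exactly two heavy-atom neighbours.
Check the 10 heavy atoms by environment: 1× o (aromatic, D2) → match; 4× c (aromatic, D3) → no; 1× Cl (D1) → no; 1× O (D2) → match; 2× C (D1) → no; 1× O (D1) → no.
Summing the matching environments: 1 + 1 = 2 matching atoms.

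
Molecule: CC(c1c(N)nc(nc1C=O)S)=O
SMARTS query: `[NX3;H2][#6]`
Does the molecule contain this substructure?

The pattern [NX3;H2][#6] describes a trivalent nitrogen with two H attached to carbon — a primary amine.
The molecule carries a primary amino group (-NH2), whose atoms satisfy every constraint of the query, so the pattern matches.

Yes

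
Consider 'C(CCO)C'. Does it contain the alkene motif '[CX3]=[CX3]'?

No

The pattern [CX3]=[CX3] describes a non-aromatic C=C double bond between two sp2 carbons — an alkene.
The closest candidate here is an ethyl group (-CH2CH3), but its C-C bond is a single bond between CX4 carbons, not CX3=CX3. No other fragment satisfies the full query, so there is no match.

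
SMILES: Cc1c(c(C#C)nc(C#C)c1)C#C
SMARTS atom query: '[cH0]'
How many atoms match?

The query [cH0] means: aromatic carbon with no attached hydrogen (substituted or ring-fusion).
Check the 13 heavy atoms by environment: 1× n (aromatic, H0) → no; 4× c (aromatic, H0) → match; 1× c (aromatic, H1) → no; 3× C (H0) → no; 3× C (H1) → no; 1× C (H3) → no.
That gives 4 matching atoms.

4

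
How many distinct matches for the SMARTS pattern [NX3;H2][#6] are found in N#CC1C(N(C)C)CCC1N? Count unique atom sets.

1

[NX3;H2][#6] is the SMARTS for a primary amine: a trivalent nitrogen with two H attached to carbon.
Exactly one fragment in the molecule meets all constraints, giving 1 match.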